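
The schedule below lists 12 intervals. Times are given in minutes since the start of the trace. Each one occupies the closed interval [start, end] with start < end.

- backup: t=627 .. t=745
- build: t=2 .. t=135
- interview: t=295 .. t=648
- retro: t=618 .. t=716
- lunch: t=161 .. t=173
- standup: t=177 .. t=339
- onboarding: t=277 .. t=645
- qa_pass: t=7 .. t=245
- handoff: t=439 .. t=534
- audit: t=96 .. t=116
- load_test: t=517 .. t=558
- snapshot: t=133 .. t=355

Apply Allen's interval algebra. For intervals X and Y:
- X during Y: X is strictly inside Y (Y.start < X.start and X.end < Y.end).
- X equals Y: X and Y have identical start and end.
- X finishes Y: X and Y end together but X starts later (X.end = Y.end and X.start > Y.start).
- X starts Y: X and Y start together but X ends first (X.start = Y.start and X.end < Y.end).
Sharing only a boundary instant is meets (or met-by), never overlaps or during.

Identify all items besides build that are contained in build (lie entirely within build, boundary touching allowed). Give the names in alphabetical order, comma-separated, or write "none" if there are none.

Target build = [t=2, t=135].
audit [t=96, t=116] → during → yes.
backup [t=627, t=745] → after → no.
handoff [t=439, t=534] → after → no.
interview [t=295, t=648] → after → no.
load_test [t=517, t=558] → after → no.
lunch [t=161, t=173] → after → no.
onboarding [t=277, t=645] → after → no.
qa_pass [t=7, t=245] → overlapped-by → no.
retro [t=618, t=716] → after → no.
snapshot [t=133, t=355] → overlapped-by → no.
standup [t=177, t=339] → after → no.
Result: audit.

audit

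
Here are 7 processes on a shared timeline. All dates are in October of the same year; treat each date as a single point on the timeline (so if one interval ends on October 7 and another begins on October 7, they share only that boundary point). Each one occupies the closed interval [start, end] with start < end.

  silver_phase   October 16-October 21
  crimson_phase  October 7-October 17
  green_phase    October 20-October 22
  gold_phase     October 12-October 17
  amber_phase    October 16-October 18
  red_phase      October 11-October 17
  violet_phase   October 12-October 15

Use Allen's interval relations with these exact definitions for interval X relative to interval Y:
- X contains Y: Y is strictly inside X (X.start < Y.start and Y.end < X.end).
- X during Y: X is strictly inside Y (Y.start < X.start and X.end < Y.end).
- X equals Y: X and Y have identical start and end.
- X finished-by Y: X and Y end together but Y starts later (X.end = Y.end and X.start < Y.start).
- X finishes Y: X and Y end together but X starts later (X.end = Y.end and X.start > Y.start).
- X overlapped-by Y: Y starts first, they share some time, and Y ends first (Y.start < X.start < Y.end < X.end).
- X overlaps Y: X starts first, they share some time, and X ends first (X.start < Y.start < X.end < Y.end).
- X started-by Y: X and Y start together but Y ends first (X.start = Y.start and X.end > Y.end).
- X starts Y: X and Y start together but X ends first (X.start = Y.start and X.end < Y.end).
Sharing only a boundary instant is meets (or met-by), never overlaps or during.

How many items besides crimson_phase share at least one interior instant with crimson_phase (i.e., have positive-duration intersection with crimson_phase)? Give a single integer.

Target crimson_phase = [October 7, October 17].
amber_phase [October 16, October 18] → overlapped-by → counts.
gold_phase [October 12, October 17] → finishes → counts.
green_phase [October 20, October 22] → after → no.
red_phase [October 11, October 17] → finishes → counts.
silver_phase [October 16, October 21] → overlapped-by → counts.
violet_phase [October 12, October 15] → during → counts.
Total: 5.

5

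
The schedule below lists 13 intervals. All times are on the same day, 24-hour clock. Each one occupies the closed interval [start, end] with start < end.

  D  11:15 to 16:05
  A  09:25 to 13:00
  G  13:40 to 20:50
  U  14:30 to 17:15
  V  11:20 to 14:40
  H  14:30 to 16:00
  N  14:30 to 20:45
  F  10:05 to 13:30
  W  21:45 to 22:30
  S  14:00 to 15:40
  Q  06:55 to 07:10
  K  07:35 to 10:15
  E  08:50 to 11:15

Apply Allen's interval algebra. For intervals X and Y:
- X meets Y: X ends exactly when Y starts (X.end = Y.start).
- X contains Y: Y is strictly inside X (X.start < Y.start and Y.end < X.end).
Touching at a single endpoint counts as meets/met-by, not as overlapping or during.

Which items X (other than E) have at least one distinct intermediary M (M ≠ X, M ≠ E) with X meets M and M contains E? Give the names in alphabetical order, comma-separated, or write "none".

Target E = [08:50, 11:15].
Intermediaries M with M contains E: none.
Union: none.

none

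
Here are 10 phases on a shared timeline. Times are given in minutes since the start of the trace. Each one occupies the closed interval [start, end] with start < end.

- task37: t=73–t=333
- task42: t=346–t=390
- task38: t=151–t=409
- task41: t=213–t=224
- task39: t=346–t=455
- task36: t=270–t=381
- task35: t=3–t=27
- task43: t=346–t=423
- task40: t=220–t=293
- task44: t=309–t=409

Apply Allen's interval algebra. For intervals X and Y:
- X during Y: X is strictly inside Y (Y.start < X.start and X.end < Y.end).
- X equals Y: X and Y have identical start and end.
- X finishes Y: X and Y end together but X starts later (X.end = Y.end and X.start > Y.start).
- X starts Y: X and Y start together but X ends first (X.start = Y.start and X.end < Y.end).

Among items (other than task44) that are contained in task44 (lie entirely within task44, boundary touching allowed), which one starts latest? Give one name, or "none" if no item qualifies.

Target task44 = [t=309, t=409].
task35 [t=3, t=27] → before → excluded.
task36 [t=270, t=381] → overlaps → excluded.
task37 [t=73, t=333] → overlaps → excluded.
task38 [t=151, t=409] → finished-by → excluded.
task39 [t=346, t=455] → overlapped-by → excluded.
task40 [t=220, t=293] → before → excluded.
task41 [t=213, t=224] → before → excluded.
task42 [t=346, t=390] → during → candidate.
task43 [t=346, t=423] → overlapped-by → excluded.
Among candidates, latest start is t=346 → task42.

task42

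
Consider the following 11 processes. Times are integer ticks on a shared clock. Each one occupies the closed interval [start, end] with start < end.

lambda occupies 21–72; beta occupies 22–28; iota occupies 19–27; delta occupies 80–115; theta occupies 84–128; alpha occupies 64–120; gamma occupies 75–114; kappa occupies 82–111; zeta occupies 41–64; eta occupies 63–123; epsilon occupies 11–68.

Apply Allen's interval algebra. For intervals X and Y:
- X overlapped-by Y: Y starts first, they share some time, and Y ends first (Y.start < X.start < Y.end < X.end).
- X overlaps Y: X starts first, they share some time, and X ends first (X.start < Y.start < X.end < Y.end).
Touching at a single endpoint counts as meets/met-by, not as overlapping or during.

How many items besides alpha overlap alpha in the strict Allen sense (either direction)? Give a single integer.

Target alpha = [64, 120].
beta [22, 28] → before → no.
delta [80, 115] → during → no.
epsilon [11, 68] → overlaps → counts.
eta [63, 123] → contains → no.
gamma [75, 114] → during → no.
iota [19, 27] → before → no.
kappa [82, 111] → during → no.
lambda [21, 72] → overlaps → counts.
theta [84, 128] → overlapped-by → counts.
zeta [41, 64] → meets → no.
Total: 3.

3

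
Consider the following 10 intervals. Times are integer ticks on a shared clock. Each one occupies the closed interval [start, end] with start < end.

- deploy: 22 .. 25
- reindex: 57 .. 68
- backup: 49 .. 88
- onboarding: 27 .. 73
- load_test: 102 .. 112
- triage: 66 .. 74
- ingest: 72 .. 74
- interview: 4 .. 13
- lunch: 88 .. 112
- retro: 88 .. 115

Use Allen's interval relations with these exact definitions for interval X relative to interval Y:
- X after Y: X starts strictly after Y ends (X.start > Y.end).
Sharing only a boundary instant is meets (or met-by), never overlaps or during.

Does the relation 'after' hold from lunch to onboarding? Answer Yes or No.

Yes

lunch = [88, 112], onboarding = [27, 73].
Actual relation of lunch to onboarding: after.
Asked whether 'after' holds → Yes.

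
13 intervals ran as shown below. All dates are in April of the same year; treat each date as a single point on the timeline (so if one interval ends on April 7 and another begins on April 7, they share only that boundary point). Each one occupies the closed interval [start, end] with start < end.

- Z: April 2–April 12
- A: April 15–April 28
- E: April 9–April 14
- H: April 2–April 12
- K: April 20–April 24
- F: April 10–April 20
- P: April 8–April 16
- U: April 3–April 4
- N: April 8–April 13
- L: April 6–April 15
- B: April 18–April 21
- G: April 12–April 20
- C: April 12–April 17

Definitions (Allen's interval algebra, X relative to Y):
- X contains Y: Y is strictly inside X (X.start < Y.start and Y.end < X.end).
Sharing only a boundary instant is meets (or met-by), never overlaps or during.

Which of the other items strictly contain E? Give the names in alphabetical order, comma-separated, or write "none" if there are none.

L, P

Target E = [April 9, April 14].
A [April 15, April 28] → after → no.
B [April 18, April 21] → after → no.
C [April 12, April 17] → overlapped-by → no.
F [April 10, April 20] → overlapped-by → no.
G [April 12, April 20] → overlapped-by → no.
H [April 2, April 12] → overlaps → no.
K [April 20, April 24] → after → no.
L [April 6, April 15] → contains → yes.
N [April 8, April 13] → overlaps → no.
P [April 8, April 16] → contains → yes.
U [April 3, April 4] → before → no.
Z [April 2, April 12] → overlaps → no.
Result: L, P.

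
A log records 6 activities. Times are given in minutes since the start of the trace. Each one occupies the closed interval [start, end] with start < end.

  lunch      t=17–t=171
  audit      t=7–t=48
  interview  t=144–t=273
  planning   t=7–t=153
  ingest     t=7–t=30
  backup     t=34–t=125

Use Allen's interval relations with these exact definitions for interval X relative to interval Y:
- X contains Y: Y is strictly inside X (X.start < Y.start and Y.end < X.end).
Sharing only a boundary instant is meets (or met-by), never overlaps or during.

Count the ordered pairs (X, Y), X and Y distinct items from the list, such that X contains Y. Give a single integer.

2

Checking all 30 ordered pairs for relation 'contains'; matching pairs in alphabetical order:
(lunch, backup): lunch contains backup ✓
(planning, backup): planning contains backup ✓
Count: 2.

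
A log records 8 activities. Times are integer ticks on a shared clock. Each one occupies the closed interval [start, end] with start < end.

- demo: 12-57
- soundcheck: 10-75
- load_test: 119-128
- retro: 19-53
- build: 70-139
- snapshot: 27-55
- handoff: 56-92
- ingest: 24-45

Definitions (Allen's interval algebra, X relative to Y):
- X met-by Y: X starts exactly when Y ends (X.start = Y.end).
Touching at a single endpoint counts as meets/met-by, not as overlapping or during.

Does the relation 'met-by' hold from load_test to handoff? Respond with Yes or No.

load_test = [119, 128], handoff = [56, 92].
Actual relation of load_test to handoff: after.
Asked whether 'met-by' holds → No.

No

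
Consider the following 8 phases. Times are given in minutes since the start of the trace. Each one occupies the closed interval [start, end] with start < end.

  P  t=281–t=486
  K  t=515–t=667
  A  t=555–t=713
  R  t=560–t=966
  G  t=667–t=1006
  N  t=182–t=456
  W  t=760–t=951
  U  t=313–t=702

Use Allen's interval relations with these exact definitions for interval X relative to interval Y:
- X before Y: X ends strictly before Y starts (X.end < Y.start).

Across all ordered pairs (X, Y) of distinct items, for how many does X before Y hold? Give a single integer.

13

Checking all 56 ordered pairs for relation 'before'; matching pairs in alphabetical order:
(A, W): A before W ✓
(K, W): K before W ✓
(N, A): N before A ✓
(N, G): N before G ✓
(N, K): N before K ✓
(N, R): N before R ✓
(N, W): N before W ✓
(P, A): P before A ✓
(P, G): P before G ✓
(P, K): P before K ✓
(P, R): P before R ✓
(P, W): P before W ✓
(U, W): U before W ✓
Count: 13.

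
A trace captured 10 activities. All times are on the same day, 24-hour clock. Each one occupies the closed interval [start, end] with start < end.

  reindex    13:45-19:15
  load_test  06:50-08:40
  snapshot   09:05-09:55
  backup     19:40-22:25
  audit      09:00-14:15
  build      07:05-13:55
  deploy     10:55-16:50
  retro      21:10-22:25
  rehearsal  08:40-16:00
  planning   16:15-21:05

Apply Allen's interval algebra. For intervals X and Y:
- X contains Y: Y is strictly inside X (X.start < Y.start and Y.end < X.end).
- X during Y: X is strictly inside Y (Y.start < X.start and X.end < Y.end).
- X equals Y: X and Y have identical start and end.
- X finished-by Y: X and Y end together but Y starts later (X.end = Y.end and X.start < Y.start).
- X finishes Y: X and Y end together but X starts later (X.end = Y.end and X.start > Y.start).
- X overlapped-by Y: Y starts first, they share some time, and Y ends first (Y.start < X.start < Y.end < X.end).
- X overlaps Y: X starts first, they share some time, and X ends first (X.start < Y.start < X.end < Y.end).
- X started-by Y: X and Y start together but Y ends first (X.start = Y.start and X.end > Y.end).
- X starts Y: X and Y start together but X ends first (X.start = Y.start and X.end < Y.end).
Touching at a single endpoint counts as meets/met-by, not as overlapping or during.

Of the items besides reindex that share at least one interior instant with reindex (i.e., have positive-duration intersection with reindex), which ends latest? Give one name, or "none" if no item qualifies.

planning

Target reindex = [13:45, 19:15].
audit [09:00, 14:15] → overlaps → candidate.
backup [19:40, 22:25] → after → excluded.
build [07:05, 13:55] → overlaps → candidate.
deploy [10:55, 16:50] → overlaps → candidate.
load_test [06:50, 08:40] → before → excluded.
planning [16:15, 21:05] → overlapped-by → candidate.
rehearsal [08:40, 16:00] → overlaps → candidate.
retro [21:10, 22:25] → after → excluded.
snapshot [09:05, 09:55] → before → excluded.
Among candidates, latest end is 21:05 → planning.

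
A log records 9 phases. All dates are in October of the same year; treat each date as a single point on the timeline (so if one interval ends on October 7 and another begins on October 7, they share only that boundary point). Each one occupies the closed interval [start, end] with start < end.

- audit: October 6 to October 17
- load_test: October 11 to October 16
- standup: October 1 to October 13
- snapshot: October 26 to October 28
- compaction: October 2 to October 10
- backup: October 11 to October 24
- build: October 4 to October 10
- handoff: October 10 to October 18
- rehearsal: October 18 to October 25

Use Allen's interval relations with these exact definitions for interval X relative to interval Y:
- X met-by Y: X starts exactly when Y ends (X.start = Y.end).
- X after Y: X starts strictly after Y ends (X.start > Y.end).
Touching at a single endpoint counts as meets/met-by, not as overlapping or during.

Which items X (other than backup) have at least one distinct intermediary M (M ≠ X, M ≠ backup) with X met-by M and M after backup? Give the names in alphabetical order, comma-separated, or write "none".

none

Target backup = [October 11, October 24].
Intermediaries M with M after backup: snapshot.
Via snapshot — items with X met-by snapshot: none.
Union: none.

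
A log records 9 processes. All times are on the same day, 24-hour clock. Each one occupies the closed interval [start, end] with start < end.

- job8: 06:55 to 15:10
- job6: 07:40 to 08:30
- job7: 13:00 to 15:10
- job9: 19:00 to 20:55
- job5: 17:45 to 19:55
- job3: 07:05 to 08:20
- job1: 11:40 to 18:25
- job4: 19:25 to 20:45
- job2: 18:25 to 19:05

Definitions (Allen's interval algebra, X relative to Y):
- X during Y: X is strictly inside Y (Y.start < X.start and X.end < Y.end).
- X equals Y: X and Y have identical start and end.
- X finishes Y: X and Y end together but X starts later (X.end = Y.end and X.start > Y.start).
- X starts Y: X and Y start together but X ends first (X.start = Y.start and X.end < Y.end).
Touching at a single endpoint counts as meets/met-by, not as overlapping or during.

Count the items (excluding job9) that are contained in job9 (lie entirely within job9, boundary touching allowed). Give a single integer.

Target job9 = [19:00, 20:55].
job1 [11:40, 18:25] → before → no.
job2 [18:25, 19:05] → overlaps → no.
job3 [07:05, 08:20] → before → no.
job4 [19:25, 20:45] → during → counts.
job5 [17:45, 19:55] → overlaps → no.
job6 [07:40, 08:30] → before → no.
job7 [13:00, 15:10] → before → no.
job8 [06:55, 15:10] → before → no.
Total: 1.

1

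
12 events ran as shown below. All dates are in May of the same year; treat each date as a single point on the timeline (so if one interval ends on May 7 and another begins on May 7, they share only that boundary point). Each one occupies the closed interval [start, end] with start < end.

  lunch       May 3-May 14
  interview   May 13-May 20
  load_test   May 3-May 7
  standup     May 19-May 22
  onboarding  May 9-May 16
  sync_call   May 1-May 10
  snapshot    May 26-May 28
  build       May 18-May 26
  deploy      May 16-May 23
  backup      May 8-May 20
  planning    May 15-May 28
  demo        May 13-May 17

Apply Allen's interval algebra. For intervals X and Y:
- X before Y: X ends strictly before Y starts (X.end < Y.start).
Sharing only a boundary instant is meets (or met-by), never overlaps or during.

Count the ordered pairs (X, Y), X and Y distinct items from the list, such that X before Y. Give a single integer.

31

Checking all 132 ordered pairs for relation 'before'; matching pairs in alphabetical order:
(backup, snapshot): backup before snapshot ✓
(demo, build): demo before build ✓
(demo, snapshot): demo before snapshot ✓
(demo, standup): demo before standup ✓
(deploy, snapshot): deploy before snapshot ✓
(interview, snapshot): interview before snapshot ✓
(load_test, backup): load_test before backup ✓
(load_test, build): load_test before build ✓
(load_test, demo): load_test before demo ✓
(load_test, deploy): load_test before deploy ✓
(load_test, interview): load_test before interview ✓
(load_test, onboarding): load_test before onboarding ✓
(load_test, planning): load_test before planning ✓
(load_test, snapshot): load_test before snapshot ✓
(load_test, standup): load_test before standup ✓
(lunch, build): lunch before build ✓
(lunch, deploy): lunch before deploy ✓
(lunch, planning): lunch before planning ✓
(lunch, snapshot): lunch before snapshot ✓
(lunch, standup): lunch before standup ✓
(onboarding, build): onboarding before build ✓
(onboarding, snapshot): onboarding before snapshot ✓
(onboarding, standup): onboarding before standup ✓
(standup, snapshot): standup before snapshot ✓
... plus 7 further pairs not listed.
Count: 31.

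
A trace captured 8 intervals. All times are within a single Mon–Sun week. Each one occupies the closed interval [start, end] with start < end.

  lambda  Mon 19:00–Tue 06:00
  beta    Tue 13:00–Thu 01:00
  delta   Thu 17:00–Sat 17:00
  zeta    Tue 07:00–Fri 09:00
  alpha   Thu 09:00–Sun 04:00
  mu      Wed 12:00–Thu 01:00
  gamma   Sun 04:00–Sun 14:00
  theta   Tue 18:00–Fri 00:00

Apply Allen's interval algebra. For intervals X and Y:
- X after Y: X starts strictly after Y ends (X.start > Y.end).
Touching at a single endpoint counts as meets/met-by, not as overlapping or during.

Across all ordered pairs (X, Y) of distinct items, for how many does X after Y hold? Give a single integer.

Checking all 56 ordered pairs for relation 'after'; matching pairs in alphabetical order:
(alpha, beta): alpha after beta ✓
(alpha, lambda): alpha after lambda ✓
(alpha, mu): alpha after mu ✓
(beta, lambda): beta after lambda ✓
(delta, beta): delta after beta ✓
(delta, lambda): delta after lambda ✓
(delta, mu): delta after mu ✓
(gamma, beta): gamma after beta ✓
(gamma, delta): gamma after delta ✓
(gamma, lambda): gamma after lambda ✓
(gamma, mu): gamma after mu ✓
(gamma, theta): gamma after theta ✓
(gamma, zeta): gamma after zeta ✓
(mu, lambda): mu after lambda ✓
(theta, lambda): theta after lambda ✓
(zeta, lambda): zeta after lambda ✓
Count: 16.

16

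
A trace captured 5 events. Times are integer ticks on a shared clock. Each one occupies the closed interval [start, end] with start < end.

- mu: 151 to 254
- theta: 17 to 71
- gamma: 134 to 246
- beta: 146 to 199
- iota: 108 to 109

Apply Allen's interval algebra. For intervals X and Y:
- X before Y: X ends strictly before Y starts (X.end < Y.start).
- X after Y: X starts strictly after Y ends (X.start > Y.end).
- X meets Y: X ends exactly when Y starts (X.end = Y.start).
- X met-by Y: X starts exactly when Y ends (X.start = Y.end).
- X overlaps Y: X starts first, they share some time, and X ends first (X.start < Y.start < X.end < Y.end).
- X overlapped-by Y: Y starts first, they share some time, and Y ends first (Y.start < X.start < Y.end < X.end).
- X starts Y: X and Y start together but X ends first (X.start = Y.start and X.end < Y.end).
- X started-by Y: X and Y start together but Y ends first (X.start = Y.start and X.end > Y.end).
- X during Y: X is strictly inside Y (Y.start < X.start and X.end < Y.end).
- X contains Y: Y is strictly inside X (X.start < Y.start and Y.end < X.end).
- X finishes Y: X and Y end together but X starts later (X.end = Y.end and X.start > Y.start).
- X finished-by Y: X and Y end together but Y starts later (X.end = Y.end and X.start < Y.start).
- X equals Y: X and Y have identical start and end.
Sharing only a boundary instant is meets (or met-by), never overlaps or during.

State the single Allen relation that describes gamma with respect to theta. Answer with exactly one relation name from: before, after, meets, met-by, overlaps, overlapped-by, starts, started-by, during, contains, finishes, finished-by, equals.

gamma = [134, 246]; theta = [17, 71].
Compare endpoints: gamma.start > theta.start, gamma.start > theta.end, gamma.end > theta.start, gamma.end > theta.end.
That pattern is 'after'.

after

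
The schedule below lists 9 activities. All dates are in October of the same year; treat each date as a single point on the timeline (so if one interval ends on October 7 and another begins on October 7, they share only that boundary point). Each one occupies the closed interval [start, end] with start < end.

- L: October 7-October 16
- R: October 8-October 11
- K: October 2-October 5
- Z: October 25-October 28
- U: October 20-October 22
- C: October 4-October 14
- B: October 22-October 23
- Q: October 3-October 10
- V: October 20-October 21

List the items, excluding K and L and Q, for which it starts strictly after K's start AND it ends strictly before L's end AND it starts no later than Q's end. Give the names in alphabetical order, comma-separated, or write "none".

Conditions: its start is strictly after K's start (X.start > October 2) AND its end is strictly before L's end (X.end < October 16) AND its start is no later than Q's end (X.start <= October 10).
B: start October 22 > October 2? ✓; end October 23 < October 16? ✗; start October 22 <= October 10? ✗ → no.
C: start October 4 > October 2? ✓; end October 14 < October 16? ✓; start October 4 <= October 10? ✓ → yes.
R: start October 8 > October 2? ✓; end October 11 < October 16? ✓; start October 8 <= October 10? ✓ → yes.
U: start October 20 > October 2? ✓; end October 22 < October 16? ✗; start October 20 <= October 10? ✗ → no.
V: start October 20 > October 2? ✓; end October 21 < October 16? ✗; start October 20 <= October 10? ✗ → no.
Z: start October 25 > October 2? ✓; end October 28 < October 16? ✗; start October 25 <= October 10? ✗ → no.
Result: C, R.

C, R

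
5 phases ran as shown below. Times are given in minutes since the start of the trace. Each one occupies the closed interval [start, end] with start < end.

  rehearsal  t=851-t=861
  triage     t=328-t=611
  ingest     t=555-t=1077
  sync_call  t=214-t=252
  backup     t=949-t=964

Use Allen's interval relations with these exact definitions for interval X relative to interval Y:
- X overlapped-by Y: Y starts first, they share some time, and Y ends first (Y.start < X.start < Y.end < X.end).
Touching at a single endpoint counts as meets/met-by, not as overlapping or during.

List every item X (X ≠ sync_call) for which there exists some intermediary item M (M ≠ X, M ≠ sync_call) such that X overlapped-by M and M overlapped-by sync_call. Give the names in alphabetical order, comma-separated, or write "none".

Target sync_call = [t=214, t=252].
Intermediaries M with M overlapped-by sync_call: none.
Union: none.

none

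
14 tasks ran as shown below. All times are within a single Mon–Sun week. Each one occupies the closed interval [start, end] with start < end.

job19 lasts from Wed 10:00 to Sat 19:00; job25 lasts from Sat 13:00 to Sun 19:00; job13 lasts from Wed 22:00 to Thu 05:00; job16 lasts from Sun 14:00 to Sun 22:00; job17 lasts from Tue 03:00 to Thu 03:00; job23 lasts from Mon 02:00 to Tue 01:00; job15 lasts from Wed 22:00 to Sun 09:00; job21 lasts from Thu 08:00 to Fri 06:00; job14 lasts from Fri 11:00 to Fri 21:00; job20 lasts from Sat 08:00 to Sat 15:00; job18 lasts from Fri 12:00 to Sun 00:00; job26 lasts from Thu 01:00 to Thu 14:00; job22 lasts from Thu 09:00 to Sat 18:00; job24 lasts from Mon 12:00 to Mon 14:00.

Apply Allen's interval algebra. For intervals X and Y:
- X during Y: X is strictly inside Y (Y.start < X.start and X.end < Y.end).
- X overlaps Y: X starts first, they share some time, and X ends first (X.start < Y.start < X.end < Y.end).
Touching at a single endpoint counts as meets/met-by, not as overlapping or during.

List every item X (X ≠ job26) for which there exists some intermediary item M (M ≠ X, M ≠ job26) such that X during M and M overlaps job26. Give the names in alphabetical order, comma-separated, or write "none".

Target job26 = [Thu 01:00, Thu 14:00].
Intermediaries M with M overlaps job26: job13, job17.
Via job13 — items with X during job13: none.
Via job17 — items with X during job17: none.
Union: none.

none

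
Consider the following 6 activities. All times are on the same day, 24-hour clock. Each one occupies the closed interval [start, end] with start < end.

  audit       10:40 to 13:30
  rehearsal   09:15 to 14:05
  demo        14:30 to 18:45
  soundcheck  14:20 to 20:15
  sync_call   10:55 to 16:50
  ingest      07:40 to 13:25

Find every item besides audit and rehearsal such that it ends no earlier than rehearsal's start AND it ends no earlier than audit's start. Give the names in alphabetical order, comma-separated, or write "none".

Conditions: its end is no earlier than rehearsal's start (X.end >= 09:15) AND its end is no earlier than audit's start (X.end >= 10:40).
demo: end 18:45 >= 09:15? ✓; end 18:45 >= 10:40? ✓ → yes.
ingest: end 13:25 >= 09:15? ✓; end 13:25 >= 10:40? ✓ → yes.
soundcheck: end 20:15 >= 09:15? ✓; end 20:15 >= 10:40? ✓ → yes.
sync_call: end 16:50 >= 09:15? ✓; end 16:50 >= 10:40? ✓ → yes.
Result: demo, ingest, soundcheck, sync_call.

demo, ingest, soundcheck, sync_call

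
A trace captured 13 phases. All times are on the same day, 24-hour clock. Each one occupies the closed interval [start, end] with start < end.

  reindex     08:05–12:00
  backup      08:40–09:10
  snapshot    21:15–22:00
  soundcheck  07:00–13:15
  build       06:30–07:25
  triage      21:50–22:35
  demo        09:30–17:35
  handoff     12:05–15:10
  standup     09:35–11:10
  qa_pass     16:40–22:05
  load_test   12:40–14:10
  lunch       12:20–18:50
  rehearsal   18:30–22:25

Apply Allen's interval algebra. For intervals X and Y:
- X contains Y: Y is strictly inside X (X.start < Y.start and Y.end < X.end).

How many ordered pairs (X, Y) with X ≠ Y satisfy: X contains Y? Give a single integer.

Checking all 156 ordered pairs for relation 'contains'; matching pairs in alphabetical order:
(demo, handoff): demo contains handoff ✓
(demo, load_test): demo contains load_test ✓
(demo, standup): demo contains standup ✓
(handoff, load_test): handoff contains load_test ✓
(lunch, load_test): lunch contains load_test ✓
(qa_pass, snapshot): qa_pass contains snapshot ✓
(rehearsal, snapshot): rehearsal contains snapshot ✓
(reindex, backup): reindex contains backup ✓
(reindex, standup): reindex contains standup ✓
(soundcheck, backup): soundcheck contains backup ✓
(soundcheck, reindex): soundcheck contains reindex ✓
(soundcheck, standup): soundcheck contains standup ✓
Count: 12.

12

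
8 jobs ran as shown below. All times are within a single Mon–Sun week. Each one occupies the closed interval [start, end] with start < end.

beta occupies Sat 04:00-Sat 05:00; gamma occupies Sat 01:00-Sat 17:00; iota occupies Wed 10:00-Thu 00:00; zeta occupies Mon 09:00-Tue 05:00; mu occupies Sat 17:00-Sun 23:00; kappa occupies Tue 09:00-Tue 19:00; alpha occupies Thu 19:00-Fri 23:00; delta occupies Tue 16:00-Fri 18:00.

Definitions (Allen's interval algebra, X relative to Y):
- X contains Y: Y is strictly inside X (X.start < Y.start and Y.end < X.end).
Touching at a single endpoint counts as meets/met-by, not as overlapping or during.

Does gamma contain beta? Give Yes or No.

gamma = [Sat 01:00, Sat 17:00], beta = [Sat 04:00, Sat 05:00].
Actual relation of gamma to beta: contains.
Asked whether 'contains' holds → Yes.

Yes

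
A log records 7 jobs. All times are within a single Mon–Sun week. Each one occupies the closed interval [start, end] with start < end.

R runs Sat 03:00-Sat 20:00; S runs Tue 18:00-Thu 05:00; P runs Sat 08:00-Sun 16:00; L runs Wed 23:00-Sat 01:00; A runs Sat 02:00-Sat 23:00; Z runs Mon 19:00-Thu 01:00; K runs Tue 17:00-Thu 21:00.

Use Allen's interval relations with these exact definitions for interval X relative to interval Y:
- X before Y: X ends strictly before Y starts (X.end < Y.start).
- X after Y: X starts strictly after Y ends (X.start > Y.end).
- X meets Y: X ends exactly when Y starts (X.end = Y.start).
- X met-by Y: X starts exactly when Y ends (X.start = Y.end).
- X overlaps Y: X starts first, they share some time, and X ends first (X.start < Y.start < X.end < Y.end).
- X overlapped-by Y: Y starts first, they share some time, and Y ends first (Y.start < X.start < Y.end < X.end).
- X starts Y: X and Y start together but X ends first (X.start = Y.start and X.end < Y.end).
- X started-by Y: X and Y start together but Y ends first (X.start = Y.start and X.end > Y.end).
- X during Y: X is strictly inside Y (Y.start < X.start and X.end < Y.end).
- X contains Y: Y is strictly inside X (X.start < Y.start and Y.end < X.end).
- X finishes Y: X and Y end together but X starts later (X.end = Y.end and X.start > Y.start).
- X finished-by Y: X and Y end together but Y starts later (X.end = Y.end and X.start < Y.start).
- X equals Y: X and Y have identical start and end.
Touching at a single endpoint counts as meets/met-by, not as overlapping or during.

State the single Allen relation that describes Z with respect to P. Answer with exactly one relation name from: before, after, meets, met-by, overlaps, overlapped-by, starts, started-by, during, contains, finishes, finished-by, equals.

before

Z = [Mon 19:00, Thu 01:00]; P = [Sat 08:00, Sun 16:00].
Compare endpoints: Z.start < P.start, Z.start < P.end, Z.end < P.start, Z.end < P.end.
That pattern is 'before'.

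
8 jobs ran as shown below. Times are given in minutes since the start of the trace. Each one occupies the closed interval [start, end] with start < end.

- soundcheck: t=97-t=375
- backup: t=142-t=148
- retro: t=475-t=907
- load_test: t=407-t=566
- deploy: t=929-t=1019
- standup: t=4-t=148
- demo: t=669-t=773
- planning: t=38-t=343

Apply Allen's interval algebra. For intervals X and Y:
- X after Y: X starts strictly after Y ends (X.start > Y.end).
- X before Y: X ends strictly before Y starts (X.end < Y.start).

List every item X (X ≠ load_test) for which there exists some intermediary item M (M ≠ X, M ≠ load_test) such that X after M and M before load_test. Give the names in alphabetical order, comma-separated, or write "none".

Target load_test = [t=407, t=566].
Intermediaries M with M before load_test: backup, planning, soundcheck, standup.
Via backup — items with X after backup: demo, deploy, retro.
Via planning — items with X after planning: demo, deploy, retro.
Via soundcheck — items with X after soundcheck: demo, deploy, retro.
Via standup — items with X after standup: demo, deploy, retro.
Union: demo, deploy, retro.

demo, deploy, retro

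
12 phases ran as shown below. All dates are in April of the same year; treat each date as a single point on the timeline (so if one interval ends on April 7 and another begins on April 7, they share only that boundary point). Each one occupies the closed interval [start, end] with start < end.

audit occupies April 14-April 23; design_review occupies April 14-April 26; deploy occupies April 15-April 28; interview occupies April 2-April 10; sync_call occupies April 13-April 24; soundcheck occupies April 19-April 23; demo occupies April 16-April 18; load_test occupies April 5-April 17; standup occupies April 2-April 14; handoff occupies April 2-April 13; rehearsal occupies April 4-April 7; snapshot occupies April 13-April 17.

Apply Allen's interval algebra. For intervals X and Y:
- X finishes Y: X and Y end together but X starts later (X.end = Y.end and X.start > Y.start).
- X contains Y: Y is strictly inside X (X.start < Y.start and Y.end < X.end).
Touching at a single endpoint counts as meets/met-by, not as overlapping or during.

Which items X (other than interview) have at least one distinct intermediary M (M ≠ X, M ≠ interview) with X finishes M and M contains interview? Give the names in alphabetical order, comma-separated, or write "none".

Target interview = [April 2, April 10].
Intermediaries M with M contains interview: none.
Union: none.

none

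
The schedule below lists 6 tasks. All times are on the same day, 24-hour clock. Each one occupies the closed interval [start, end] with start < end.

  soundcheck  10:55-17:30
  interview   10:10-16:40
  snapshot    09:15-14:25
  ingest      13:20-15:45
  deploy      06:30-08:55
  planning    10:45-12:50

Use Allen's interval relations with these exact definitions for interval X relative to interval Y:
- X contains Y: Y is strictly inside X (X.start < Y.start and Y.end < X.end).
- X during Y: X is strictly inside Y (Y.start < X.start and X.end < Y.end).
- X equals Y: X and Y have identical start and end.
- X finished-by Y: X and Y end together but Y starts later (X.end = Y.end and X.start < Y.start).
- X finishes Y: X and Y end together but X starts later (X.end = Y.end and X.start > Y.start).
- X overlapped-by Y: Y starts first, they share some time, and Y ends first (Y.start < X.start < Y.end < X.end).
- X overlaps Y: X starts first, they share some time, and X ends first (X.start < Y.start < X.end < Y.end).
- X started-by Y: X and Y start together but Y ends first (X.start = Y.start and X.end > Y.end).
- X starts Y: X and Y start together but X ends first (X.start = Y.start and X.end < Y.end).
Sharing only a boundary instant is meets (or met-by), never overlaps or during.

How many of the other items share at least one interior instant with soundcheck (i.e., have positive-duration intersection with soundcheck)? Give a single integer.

Target soundcheck = [10:55, 17:30].
deploy [06:30, 08:55] → before → no.
ingest [13:20, 15:45] → during → counts.
interview [10:10, 16:40] → overlaps → counts.
planning [10:45, 12:50] → overlaps → counts.
snapshot [09:15, 14:25] → overlaps → counts.
Total: 4.

4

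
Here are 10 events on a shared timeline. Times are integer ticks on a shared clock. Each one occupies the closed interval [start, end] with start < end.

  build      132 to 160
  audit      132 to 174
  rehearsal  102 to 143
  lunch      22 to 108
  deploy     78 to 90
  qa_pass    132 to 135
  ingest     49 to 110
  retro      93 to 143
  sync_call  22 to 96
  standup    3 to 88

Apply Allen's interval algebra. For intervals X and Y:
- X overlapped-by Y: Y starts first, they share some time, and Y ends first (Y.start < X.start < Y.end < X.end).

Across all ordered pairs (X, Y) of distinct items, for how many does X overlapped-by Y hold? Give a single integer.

Checking all 90 ordered pairs for relation 'overlapped-by'; matching pairs in alphabetical order:
(audit, rehearsal): audit overlapped-by rehearsal ✓
(audit, retro): audit overlapped-by retro ✓
(build, rehearsal): build overlapped-by rehearsal ✓
(build, retro): build overlapped-by retro ✓
(deploy, standup): deploy overlapped-by standup ✓
(ingest, lunch): ingest overlapped-by lunch ✓
(ingest, standup): ingest overlapped-by standup ✓
(ingest, sync_call): ingest overlapped-by sync_call ✓
(lunch, standup): lunch overlapped-by standup ✓
(rehearsal, ingest): rehearsal overlapped-by ingest ✓
(rehearsal, lunch): rehearsal overlapped-by lunch ✓
(retro, ingest): retro overlapped-by ingest ✓
(retro, lunch): retro overlapped-by lunch ✓
(retro, sync_call): retro overlapped-by sync_call ✓
(sync_call, standup): sync_call overlapped-by standup ✓
Count: 15.

15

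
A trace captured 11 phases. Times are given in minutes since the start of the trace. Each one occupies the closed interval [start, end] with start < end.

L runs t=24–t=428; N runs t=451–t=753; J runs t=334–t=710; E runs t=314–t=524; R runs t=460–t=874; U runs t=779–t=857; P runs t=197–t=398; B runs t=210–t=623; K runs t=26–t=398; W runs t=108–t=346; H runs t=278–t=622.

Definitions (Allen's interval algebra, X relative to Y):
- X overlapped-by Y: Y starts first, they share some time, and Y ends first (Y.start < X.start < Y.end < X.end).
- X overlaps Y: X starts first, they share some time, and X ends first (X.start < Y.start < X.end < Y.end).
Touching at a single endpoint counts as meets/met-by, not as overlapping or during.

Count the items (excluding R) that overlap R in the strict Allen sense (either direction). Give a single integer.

Target R = [t=460, t=874].
B [t=210, t=623] → overlaps → counts.
E [t=314, t=524] → overlaps → counts.
H [t=278, t=622] → overlaps → counts.
J [t=334, t=710] → overlaps → counts.
K [t=26, t=398] → before → no.
L [t=24, t=428] → before → no.
N [t=451, t=753] → overlaps → counts.
P [t=197, t=398] → before → no.
U [t=779, t=857] → during → no.
W [t=108, t=346] → before → no.
Total: 5.

5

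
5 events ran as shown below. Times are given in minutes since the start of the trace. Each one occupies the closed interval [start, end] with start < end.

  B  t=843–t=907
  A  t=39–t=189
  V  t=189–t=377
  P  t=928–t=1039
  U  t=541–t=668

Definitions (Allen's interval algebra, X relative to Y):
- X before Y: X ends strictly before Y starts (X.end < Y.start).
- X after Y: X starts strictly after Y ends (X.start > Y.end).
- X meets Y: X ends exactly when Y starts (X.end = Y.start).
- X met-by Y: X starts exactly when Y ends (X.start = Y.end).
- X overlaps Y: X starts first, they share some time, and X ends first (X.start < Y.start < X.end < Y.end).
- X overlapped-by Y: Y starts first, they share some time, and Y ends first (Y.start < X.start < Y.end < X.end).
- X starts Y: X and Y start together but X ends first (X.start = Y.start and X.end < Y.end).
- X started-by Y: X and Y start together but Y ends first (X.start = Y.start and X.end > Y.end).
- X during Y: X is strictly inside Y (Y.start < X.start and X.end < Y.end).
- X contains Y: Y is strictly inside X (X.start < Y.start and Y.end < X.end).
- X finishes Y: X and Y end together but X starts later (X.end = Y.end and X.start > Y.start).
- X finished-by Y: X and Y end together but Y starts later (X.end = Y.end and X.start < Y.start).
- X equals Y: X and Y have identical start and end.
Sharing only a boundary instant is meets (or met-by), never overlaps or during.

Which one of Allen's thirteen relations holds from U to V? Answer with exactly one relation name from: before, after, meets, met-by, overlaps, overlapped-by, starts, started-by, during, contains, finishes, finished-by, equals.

U = [t=541, t=668]; V = [t=189, t=377].
Compare endpoints: U.start > V.start, U.start > V.end, U.end > V.start, U.end > V.end.
That pattern is 'after'.

after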